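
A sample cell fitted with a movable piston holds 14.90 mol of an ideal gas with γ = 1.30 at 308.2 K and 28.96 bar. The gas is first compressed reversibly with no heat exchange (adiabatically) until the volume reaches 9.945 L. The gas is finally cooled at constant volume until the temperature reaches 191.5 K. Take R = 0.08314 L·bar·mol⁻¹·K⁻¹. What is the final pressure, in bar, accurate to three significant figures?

P₃ ≈ 23.9 bar

From PV = nRT: V₁ = nRT₁/P₁ = 13.18 L.
Reversible adiabatic, γ = 1.30: T₂ = T₁·(V₁/V₂)^(γ−1) = 335.4 K; P₂ = P₁·(V₁/V₂)^γ = 41.78 bar.
V constant ⇒ P ∝ T: V₃ = V₂; P₃ = P₂·(T₃/T₂) = 23.85 bar.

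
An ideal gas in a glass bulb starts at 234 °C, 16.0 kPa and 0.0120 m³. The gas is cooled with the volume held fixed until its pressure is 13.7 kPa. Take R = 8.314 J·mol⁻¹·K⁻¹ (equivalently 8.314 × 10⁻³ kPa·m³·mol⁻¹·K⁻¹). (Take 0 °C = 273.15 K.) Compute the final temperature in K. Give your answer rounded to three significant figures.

Convert: T₁ = 507.1 K.
Isochoric, so P/T is constant: V₂ = V₁; T₂ = T₁·(P₂/P₁) = 434.2 K.

T₂ ≈ 434 K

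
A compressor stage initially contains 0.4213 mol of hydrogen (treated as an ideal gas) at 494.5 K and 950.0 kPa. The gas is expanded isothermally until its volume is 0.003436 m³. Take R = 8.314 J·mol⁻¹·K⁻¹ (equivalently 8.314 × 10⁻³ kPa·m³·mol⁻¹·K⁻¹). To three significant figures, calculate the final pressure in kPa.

From PV = nRT: V₁ = nRT₁/P₁ = 0.001823 m³.
T constant ⇒ Boyle's law P V = const: T₂ = T₁; P₂ = P₁·(V₁/V₂) = 504.1 kPa.

P₂ ≈ 504 kPa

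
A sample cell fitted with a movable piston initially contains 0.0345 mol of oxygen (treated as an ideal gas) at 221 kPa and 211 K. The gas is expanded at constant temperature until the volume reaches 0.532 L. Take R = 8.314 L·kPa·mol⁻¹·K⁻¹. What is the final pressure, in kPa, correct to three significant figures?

P₂ ≈ 114 kPa

From PV = nRT: V₁ = nRT₁/P₁ = 0.2739 L.
T constant ⇒ Boyle's law P V = const: T₂ = T₁; P₂ = P₁·(V₁/V₂) = 113.8 kPa.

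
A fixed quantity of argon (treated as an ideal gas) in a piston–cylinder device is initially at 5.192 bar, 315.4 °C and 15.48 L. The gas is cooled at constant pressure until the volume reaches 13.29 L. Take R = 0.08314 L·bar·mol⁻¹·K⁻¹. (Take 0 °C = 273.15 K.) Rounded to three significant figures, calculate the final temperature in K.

T₂ ≈ 505 K

Convert: T₁ = 588.5 K.
Isobaric, so V/T is constant: P₂ = P₁; T₂ = T₁·(V₂/V₁) = 505.3 K.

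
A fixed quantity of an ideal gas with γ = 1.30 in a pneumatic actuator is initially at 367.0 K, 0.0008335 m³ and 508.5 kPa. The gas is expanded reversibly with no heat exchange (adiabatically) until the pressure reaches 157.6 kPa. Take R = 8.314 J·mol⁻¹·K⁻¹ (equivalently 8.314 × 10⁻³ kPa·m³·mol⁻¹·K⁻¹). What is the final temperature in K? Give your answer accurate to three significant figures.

Reversible adiabatic, γ = 1.30: T₂ = T₁·(P₂/P₁)^((γ−1)/γ) = 280.1 K; V₂ = V₁·(P₁/P₂)^(1/γ) = 0.002052 m³.

T₂ ≈ 280 K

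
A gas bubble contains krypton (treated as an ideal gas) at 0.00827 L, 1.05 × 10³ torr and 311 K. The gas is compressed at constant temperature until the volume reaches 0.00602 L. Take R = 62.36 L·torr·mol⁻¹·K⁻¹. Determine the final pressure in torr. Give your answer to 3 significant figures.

P₂ ≈ 1.44e+03 torr

T constant ⇒ Boyle's law P V = const: T₂ = T₁; P₂ = P₁·(V₁/V₂) = 1442 torr.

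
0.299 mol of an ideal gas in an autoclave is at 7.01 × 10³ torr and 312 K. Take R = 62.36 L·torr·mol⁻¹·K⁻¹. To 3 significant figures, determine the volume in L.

PV = nRT ⇒ V = nRT/P = (0.299 × 62.36 × 312) / 7.01e+03

V ≈ 0.830 L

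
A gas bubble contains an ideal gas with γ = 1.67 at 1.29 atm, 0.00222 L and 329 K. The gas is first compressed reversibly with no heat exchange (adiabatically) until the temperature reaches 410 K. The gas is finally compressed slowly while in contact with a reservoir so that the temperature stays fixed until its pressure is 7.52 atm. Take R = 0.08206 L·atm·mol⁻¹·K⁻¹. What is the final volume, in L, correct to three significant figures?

V₃ ≈ 0.000475 L

Adiabatic (γ = 1.67), T V^(γ−1) and P V^γ constant: P₂ = P₁·(T₂/T₁)^(γ/(γ−1)) = 2.233 atm; V₂ = V₁·(T₁/T₂)^(1/(γ−1)) = 0.001598 L.
T constant ⇒ Boyle's law P V = const: T₃ = T₂; V₃ = V₂·(P₂/P₃) = 0.0004746 L.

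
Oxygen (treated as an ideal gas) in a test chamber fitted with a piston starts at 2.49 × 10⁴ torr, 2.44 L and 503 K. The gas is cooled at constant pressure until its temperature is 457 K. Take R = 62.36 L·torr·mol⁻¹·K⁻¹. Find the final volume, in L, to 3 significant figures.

Isobaric, so V/T is constant: P₂ = P₁; V₂ = V₁·(T₂/T₁) = 2.217 L.

V₂ ≈ 2.22 L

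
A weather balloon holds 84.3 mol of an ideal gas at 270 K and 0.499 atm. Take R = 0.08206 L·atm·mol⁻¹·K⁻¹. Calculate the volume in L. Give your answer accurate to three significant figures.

PV = nRT ⇒ V = nRT/P = (84.3 × 0.08206 × 270) / 0.499

V ≈ 3.74e+03 L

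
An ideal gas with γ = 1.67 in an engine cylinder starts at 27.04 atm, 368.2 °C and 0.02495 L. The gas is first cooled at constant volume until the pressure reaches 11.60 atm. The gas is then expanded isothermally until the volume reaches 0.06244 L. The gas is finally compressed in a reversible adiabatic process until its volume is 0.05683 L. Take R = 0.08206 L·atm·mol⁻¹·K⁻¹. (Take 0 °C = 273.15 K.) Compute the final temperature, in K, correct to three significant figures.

T₄ ≈ 293 K

Convert: T₁ = 641.3 K.
V constant ⇒ P ∝ T: V₂ = V₁; T₂ = T₁·(P₂/P₁) = 275.1 K.
T constant ⇒ Boyle's law P V = const: T₃ = T₂; P₃ = P₂·(V₂/V₃) = 4.635 atm.
Adiabatic (γ = 1.67), T V^(γ−1) and P V^γ constant: T₄ = T₃·(V₃/V₄)^(γ−1) = 293.0 K; P₄ = P₃·(V₃/V₄)^γ = 5.424 atm.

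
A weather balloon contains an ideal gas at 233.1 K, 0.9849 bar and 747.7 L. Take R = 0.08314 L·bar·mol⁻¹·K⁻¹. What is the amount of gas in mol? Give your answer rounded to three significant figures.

n ≈ 38.0 mol

PV = nRT ⇒ n = PV/(RT) = (0.9849 × 747.7) / (0.08314 × 233.1)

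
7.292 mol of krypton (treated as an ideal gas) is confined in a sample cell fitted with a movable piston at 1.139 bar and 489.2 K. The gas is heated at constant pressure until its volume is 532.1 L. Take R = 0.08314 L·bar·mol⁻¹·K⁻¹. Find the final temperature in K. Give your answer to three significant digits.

From PV = nRT: V₁ = nRT₁/P₁ = 260.4 L.
Isobaric, so V/T is constant: P₂ = P₁; T₂ = T₁·(V₂/V₁) = 999.7 K.

T₂ ≈ 1.00e+03 K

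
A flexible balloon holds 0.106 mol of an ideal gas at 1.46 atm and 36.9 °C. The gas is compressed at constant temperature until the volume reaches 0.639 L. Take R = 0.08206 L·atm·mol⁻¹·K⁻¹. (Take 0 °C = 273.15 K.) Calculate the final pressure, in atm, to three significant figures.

P₂ ≈ 4.22 atm

Convert: T₁ = 310.0 K.
From PV = nRT: V₁ = nRT₁/P₁ = 1.847 L.
Isothermal, so P V is constant: T₂ = T₁; P₂ = P₁·(V₁/V₂) = 4.221 atm.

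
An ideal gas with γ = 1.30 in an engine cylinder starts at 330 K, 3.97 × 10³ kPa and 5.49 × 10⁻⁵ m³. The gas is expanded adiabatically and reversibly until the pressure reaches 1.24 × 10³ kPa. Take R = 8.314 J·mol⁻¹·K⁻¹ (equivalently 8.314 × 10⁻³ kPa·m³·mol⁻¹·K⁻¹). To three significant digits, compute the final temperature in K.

Adiabatic (γ = 1.30), T V^(γ−1) and P V^γ constant: T₂ = T₁·(P₂/P₁)^((γ−1)/γ) = 252.3 K; V₂ = V₁·(P₁/P₂)^(1/γ) = 0.0001344 m³.

T₂ ≈ 252 K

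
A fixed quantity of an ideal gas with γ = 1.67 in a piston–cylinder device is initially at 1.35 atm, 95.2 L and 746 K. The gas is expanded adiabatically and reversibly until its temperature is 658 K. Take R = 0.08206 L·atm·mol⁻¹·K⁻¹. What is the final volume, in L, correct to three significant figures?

V₂ ≈ 115 L

Adiabatic (γ = 1.67), T V^(γ−1) and P V^γ constant: P₂ = P₁·(T₂/T₁)^(γ/(γ−1)) = 0.9873 atm; V₂ = V₁·(T₁/T₂)^(1/(γ−1)) = 114.8 L.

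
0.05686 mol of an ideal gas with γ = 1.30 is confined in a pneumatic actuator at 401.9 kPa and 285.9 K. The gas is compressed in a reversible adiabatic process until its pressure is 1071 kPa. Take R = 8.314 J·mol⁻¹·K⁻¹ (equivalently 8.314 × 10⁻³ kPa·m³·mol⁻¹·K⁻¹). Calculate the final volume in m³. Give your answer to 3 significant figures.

From PV = nRT: V₁ = nRT₁/P₁ = 0.0003363 m³.
Reversible adiabatic, γ = 1.30: T₂ = T₁·(P₂/P₁)^((γ−1)/γ) = 358.5 K; V₂ = V₁·(P₁/P₂)^(1/γ) = 0.0001582 m³.

V₂ ≈ 0.000158 m³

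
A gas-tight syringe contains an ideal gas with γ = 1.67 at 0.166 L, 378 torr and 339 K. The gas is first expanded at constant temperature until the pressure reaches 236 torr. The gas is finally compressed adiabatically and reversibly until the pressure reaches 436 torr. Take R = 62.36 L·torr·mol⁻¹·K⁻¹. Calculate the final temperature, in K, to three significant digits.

T₃ ≈ 434 K

Isothermal, so P V is constant: T₂ = T₁; V₂ = V₁·(P₁/P₂) = 0.2659 L.
Reversible adiabatic, γ = 1.67: T₃ = T₂·(P₃/P₂)^((γ−1)/γ) = 433.7 K; V₃ = V₂·(P₂/P₃)^(1/γ) = 0.1841 L.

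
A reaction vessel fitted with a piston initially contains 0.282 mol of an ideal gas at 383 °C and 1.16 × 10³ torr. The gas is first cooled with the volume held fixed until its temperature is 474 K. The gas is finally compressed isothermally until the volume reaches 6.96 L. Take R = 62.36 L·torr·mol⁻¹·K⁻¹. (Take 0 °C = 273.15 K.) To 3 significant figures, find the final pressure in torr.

Convert: T₁ = 656.1 K.
From PV = nRT: V₁ = nRT₁/P₁ = 9.947 L.
Isochoric, so P/T is constant: V₂ = V₁; P₂ = P₁·(T₂/T₁) = 838.0 torr.
Isothermal, so P V is constant: T₃ = T₂; P₃ = P₂·(V₂/V₃) = 1198 torr.

P₃ ≈ 1.20e+03 torr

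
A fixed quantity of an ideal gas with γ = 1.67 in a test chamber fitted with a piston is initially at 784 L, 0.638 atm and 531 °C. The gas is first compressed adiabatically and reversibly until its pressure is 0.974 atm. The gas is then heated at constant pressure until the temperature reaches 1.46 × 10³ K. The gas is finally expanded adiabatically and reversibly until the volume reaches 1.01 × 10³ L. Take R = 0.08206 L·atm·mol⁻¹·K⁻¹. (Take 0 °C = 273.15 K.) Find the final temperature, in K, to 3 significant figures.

T₄ ≈ 1.38e+03 K

Convert: T₁ = 804.1 K.
Adiabatic (γ = 1.67), T V^(γ−1) and P V^γ constant: T₂ = T₁·(P₂/P₁)^((γ−1)/γ) = 952.9 K; V₂ = V₁·(P₁/P₂)^(1/γ) = 608.5 L.
Isobaric, so V/T is constant: P₃ = P₂; V₃ = V₂·(T₃/T₂) = 932.4 L.
Adiabatic (γ = 1.67), T V^(γ−1) and P V^γ constant: T₄ = T₃·(V₃/V₄)^(γ−1) = 1384 K; P₄ = P₃·(V₃/V₄)^γ = 0.8522 atm.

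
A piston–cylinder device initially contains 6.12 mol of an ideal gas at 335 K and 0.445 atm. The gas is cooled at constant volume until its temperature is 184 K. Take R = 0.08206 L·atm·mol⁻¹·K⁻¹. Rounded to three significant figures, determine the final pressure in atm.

P₂ ≈ 0.244 atm

From PV = nRT: V₁ = nRT₁/P₁ = 378.1 L.
V constant ⇒ P ∝ T: V₂ = V₁; P₂ = P₁·(T₂/T₁) = 0.2444 atm.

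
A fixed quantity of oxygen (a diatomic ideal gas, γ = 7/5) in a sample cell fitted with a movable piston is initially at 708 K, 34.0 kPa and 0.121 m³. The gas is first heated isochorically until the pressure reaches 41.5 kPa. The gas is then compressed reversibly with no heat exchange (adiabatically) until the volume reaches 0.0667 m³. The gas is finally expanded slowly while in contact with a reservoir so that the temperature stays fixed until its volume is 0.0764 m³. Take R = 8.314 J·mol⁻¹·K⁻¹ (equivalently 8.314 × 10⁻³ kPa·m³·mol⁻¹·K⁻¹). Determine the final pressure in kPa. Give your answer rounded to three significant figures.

P₄ ≈ 83.4 kPa

Isochoric, so P/T is constant: V₂ = V₁; T₂ = T₁·(P₂/P₁) = 864.2 K.
Adiabatic (γ = 7/5), T V^(γ−1) and P V^γ constant: T₃ = T₂·(V₂/V₃)^(γ−1) = 1097 K; P₃ = P₂·(V₂/V₃)^γ = 95.54 kPa.
Isothermal, so P V is constant: T₄ = T₃; P₄ = P₃·(V₃/V₄) = 83.41 kPa.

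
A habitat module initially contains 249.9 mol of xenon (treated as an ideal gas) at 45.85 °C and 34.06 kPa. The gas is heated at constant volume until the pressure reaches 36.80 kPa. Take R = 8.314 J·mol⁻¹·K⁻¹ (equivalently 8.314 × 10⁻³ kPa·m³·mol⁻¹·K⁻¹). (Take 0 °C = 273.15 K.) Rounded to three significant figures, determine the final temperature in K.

T₂ ≈ 345 K

Convert: T₁ = 319.0 K.
From PV = nRT: V₁ = nRT₁/P₁ = 19.46 m³.
Isochoric, so P/T is constant: V₂ = V₁; T₂ = T₁·(P₂/P₁) = 344.7 K.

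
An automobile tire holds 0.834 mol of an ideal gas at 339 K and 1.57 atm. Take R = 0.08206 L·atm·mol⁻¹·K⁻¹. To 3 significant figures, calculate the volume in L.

PV = nRT ⇒ V = nRT/P = (0.834 × 0.08206 × 339) / 1.57

V ≈ 14.8 L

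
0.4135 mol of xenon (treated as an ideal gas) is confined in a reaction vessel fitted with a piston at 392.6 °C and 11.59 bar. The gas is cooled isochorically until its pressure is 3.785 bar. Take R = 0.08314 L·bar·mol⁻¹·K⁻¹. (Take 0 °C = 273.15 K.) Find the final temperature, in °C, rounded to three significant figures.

Convert: T₁ = 665.8 K.
From PV = nRT: V₁ = nRT₁/P₁ = 1.975 L.
V constant ⇒ P ∝ T: V₂ = V₁; T₂ = T₁·(P₂/P₁) = 217.4 K.

T₂ ≈ -55.7 °C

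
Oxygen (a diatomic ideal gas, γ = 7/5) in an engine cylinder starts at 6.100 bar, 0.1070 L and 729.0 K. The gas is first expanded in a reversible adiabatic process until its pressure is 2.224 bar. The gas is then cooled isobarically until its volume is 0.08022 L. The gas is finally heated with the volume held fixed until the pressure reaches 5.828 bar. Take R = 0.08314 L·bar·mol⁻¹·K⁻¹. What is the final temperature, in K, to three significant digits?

Reversible adiabatic, γ = 7/5: T₂ = T₁·(P₂/P₁)^((γ−1)/γ) = 546.4 K; V₂ = V₁·(P₁/P₂)^(1/γ) = 0.2200 L.
P constant ⇒ V ∝ T: P₃ = P₂; T₃ = T₂·(V₃/V₂) = 199.3 K.
V constant ⇒ P ∝ T: V₄ = V₃; T₄ = T₃·(P₄/P₃) = 522.2 K.

T₄ ≈ 522 K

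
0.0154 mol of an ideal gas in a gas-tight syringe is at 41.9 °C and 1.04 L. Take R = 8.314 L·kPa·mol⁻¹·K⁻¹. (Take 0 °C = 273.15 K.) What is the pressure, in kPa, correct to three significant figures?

Convert: T = 315.05 K.
PV = nRT ⇒ P = nRT/V = (0.0154 × 8.314 × 315.05) / 1.04

P ≈ 38.8 kPa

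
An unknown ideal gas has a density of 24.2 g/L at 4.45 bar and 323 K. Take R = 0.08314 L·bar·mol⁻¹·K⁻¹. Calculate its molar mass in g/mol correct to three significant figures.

ρ = PM/(RT) ⇒ M = ρRT/P = (24.2 × 0.08314 × 323.0) / 4.45

M ≈ 146 g/mol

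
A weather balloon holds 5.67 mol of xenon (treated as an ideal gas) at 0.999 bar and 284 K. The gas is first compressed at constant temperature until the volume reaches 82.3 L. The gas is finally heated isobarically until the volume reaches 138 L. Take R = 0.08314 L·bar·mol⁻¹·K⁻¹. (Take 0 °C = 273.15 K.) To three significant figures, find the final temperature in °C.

T₃ ≈ 203 °C

From PV = nRT: V₁ = nRT₁/P₁ = 134.0 L.
Isothermal, so P V is constant: T₂ = T₁; P₂ = P₁·(V₁/V₂) = 1.627 bar.
P constant ⇒ V ∝ T: P₃ = P₂; T₃ = T₂·(V₃/V₂) = 476.2 K.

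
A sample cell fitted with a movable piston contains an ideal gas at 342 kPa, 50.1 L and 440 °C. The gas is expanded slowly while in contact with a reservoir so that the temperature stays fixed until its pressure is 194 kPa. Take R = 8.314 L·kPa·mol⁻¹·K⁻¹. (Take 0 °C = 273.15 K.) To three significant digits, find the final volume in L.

V₂ ≈ 88.3 L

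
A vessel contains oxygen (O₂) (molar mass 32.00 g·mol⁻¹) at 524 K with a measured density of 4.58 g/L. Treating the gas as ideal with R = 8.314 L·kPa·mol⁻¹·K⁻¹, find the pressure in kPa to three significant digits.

ρ = PM/(RT) ⇒ P = ρRT/M = (4.58 × 8.314 × 524.0) / 32.00

P ≈ 624 kPa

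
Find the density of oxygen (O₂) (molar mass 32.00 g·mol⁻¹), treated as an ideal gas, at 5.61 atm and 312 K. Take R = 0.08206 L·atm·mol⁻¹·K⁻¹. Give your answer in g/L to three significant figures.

ρ = PM/(RT) = (5.61 × 32.00) / (0.08206 × 312.0)

ρ ≈ 7.01 g/L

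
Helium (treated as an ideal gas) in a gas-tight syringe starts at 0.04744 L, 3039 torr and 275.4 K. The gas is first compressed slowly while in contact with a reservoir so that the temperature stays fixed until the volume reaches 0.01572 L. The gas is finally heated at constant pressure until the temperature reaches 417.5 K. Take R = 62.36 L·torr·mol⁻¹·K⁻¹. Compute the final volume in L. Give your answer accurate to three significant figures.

T constant ⇒ Boyle's law P V = const: T₂ = T₁; P₂ = P₁·(V₁/V₂) = 9171 torr.
P constant ⇒ V ∝ T: P₃ = P₂; V₃ = V₂·(T₃/T₂) = 0.02383 L.

V₃ ≈ 0.0238 L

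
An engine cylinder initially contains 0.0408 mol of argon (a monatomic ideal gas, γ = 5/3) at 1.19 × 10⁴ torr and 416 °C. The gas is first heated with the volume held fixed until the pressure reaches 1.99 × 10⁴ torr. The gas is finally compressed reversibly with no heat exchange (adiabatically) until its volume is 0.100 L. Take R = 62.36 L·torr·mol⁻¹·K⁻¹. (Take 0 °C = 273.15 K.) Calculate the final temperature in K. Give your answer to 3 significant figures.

Convert: T₁ = 689.1 K.
From PV = nRT: V₁ = nRT₁/P₁ = 0.1473 L.
V constant ⇒ P ∝ T: V₂ = V₁; T₂ = T₁·(P₂/P₁) = 1152 K.
Reversible adiabatic, γ = 5/3: T₃ = T₂·(V₂/V₃)^(γ−1) = 1492 K; P₃ = P₂·(V₂/V₃)^γ = 3.797e+04 torr.

T₃ ≈ 1.49e+03 K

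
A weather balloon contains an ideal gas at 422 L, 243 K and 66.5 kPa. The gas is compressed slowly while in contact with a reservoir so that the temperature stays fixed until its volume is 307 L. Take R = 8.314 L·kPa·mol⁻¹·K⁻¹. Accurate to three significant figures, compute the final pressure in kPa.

Isothermal, so P V is constant: T₂ = T₁; P₂ = P₁·(V₁/V₂) = 91.41 kPa.

P₂ ≈ 91.4 kPa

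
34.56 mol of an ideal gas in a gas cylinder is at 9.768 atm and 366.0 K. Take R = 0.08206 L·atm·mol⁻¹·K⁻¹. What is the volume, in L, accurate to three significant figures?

PV = nRT ⇒ V = nRT/P = (34.56 × 0.08206 × 366.0) / 9.768

V ≈ 106 L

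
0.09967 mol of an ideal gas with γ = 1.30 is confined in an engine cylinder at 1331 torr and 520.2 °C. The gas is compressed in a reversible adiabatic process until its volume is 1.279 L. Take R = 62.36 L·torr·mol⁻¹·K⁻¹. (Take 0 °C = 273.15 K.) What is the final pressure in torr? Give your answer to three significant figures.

P₂ ≈ 5.30e+03 torr

Convert: T₁ = 793.4 K.
From PV = nRT: V₁ = nRT₁/P₁ = 3.705 L.
Reversible adiabatic, γ = 1.30: T₂ = T₁·(V₁/V₂)^(γ−1) = 1092 K; P₂ = P₁·(V₁/V₂)^γ = 5304 torr.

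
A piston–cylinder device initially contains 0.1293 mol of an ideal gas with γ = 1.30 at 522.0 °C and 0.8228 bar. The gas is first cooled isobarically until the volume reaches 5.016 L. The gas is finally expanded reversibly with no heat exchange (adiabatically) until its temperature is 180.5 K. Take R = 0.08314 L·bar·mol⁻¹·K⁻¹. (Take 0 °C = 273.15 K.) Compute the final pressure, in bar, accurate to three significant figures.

P₃ ≈ 0.0313 bar

Convert: T₁ = 795.1 K.
From PV = nRT: V₁ = nRT₁/P₁ = 10.39 L.
Isobaric, so V/T is constant: P₂ = P₁; T₂ = T₁·(V₂/V₁) = 383.9 K.
Reversible adiabatic, γ = 1.30: P₃ = P₂·(T₃/T₂)^(γ/(γ−1)) = 0.03126 bar; V₃ = V₂·(T₂/T₃)^(1/(γ−1)) = 62.07 L.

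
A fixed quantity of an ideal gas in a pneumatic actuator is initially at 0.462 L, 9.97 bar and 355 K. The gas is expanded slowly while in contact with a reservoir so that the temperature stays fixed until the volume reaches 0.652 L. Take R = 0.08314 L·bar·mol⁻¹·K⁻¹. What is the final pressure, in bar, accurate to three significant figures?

T constant ⇒ Boyle's law P V = const: T₂ = T₁; P₂ = P₁·(V₁/V₂) = 7.065 bar.

P₂ ≈ 7.06 bar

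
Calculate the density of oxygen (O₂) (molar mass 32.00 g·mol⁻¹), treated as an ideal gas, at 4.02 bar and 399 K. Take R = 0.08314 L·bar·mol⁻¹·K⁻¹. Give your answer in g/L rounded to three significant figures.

ρ ≈ 3.88 g/L

ρ = PM/(RT) = (4.02 × 32.00) / (0.08314 × 399.0)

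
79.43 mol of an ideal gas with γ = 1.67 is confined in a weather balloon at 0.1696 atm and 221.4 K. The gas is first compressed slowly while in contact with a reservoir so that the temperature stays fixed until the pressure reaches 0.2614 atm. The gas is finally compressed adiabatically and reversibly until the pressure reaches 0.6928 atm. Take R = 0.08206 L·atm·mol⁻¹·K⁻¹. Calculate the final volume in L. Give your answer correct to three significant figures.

From PV = nRT: V₁ = nRT₁/P₁ = 8509 L.
T constant ⇒ Boyle's law P V = const: T₂ = T₁; V₂ = V₁·(P₁/P₂) = 5521 L.
Adiabatic (γ = 1.67), T V^(γ−1) and P V^γ constant: T₃ = T₂·(P₃/P₂)^((γ−1)/γ) = 327.3 K; V₃ = V₂·(P₂/P₃)^(1/γ) = 3080 L.

V₃ ≈ 3.08e+03 L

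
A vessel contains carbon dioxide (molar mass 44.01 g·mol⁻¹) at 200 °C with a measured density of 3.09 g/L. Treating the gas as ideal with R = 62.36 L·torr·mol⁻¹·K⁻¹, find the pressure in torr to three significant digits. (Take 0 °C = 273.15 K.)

ρ = PM/(RT) ⇒ P = ρRT/M = (3.09 × 62.36 × 473.1) / 44.01

P ≈ 2.07e+03 torr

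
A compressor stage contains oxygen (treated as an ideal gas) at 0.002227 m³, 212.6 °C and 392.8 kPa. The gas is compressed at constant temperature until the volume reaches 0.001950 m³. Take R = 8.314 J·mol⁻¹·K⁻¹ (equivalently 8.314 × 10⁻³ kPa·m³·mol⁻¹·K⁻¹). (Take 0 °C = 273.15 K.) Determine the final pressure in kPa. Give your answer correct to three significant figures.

P₂ ≈ 449 kPa

Convert: T₁ = 485.8 K.
T constant ⇒ Boyle's law P V = const: T₂ = T₁; P₂ = P₁·(V₁/V₂) = 448.6 kPa.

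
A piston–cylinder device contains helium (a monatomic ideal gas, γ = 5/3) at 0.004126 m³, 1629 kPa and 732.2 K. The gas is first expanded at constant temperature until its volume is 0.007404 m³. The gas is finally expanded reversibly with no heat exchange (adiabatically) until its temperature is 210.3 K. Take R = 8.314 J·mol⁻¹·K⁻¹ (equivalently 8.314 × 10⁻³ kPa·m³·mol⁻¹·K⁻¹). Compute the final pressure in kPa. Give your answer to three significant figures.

P₃ ≈ 40.1 kPa

T constant ⇒ Boyle's law P V = const: T₂ = T₁; P₂ = P₁·(V₁/V₂) = 907.8 kPa.
Adiabatic (γ = 5/3), T V^(γ−1) and P V^γ constant: P₃ = P₂·(T₃/T₂)^(γ/(γ−1)) = 40.13 kPa; V₃ = V₂·(T₂/T₃)^(1/(γ−1)) = 0.04810 m³.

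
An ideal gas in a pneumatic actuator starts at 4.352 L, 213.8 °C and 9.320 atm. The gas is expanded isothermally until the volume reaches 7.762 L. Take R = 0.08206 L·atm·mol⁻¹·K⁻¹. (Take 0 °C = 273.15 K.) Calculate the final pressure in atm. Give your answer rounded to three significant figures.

Convert: T₁ = 486.9 K.
T constant ⇒ Boyle's law P V = const: T₂ = T₁; P₂ = P₁·(V₁/V₂) = 5.226 atm.

P₂ ≈ 5.23 atm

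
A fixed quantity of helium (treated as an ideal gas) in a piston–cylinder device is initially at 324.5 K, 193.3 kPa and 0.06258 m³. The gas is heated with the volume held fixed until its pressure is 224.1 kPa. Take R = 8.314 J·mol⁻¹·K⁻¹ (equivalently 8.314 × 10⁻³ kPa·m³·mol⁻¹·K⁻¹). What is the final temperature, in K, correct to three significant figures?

T₂ ≈ 376 K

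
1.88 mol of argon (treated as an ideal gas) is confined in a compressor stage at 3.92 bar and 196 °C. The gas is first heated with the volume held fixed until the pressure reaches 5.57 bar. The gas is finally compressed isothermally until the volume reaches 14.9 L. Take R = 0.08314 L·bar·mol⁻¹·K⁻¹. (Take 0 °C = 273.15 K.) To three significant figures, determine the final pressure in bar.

P₃ ≈ 6.99 bar

Convert: T₁ = 469.1 K.
From PV = nRT: V₁ = nRT₁/P₁ = 18.71 L.
Isochoric, so P/T is constant: V₂ = V₁; T₂ = T₁·(P₂/P₁) = 666.6 K.
Isothermal, so P V is constant: T₃ = T₂; P₃ = P₂·(V₂/V₃) = 6.993 bar.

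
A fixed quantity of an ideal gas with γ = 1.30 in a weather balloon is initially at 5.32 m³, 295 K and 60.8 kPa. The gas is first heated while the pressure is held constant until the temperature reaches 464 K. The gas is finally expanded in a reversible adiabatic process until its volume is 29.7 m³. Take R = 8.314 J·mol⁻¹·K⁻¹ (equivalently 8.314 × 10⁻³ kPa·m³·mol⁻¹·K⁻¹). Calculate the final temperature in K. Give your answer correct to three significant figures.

Isobaric, so V/T is constant: P₂ = P₁; V₂ = V₁·(T₂/T₁) = 8.368 m³.
Reversible adiabatic, γ = 1.30: T₃ = T₂·(V₂/V₃)^(γ−1) = 317.3 K; P₃ = P₂·(V₂/V₃)^γ = 11.71 kPa.

T₃ ≈ 317 K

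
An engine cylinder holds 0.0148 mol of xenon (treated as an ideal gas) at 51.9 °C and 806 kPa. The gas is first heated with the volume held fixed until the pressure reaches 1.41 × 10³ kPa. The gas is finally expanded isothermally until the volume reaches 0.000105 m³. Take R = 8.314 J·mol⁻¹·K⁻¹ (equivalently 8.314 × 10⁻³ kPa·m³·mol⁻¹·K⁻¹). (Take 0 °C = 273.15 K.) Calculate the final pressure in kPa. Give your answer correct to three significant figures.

P₃ ≈ 666 kPa

Convert: T₁ = 325.0 K.
From PV = nRT: V₁ = nRT₁/P₁ = 4.962e-05 m³.
Isochoric, so P/T is constant: V₂ = V₁; T₂ = T₁·(P₂/P₁) = 568.6 K.
Isothermal, so P V is constant: T₃ = T₂; P₃ = P₂·(V₂/V₃) = 666.4 kPa.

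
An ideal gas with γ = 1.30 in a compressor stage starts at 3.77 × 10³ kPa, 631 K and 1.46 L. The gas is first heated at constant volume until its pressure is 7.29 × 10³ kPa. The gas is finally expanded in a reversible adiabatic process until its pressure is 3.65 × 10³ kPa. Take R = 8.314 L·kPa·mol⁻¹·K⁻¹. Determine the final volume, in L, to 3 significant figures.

V₃ ≈ 2.49 L

Isochoric, so P/T is constant: V₂ = V₁; T₂ = T₁·(P₂/P₁) = 1220 K.
Adiabatic (γ = 1.30), T V^(γ−1) and P V^γ constant: T₃ = T₂·(P₃/P₂)^((γ−1)/γ) = 1040 K; V₃ = V₂·(P₂/P₃)^(1/γ) = 2.486 L.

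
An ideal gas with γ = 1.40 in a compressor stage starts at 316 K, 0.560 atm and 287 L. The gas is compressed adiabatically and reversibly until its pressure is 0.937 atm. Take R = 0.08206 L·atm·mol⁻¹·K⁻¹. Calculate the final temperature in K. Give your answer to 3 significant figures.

T₂ ≈ 366 K

Adiabatic (γ = 1.40), T V^(γ−1) and P V^γ constant: T₂ = T₁·(P₂/P₁)^((γ−1)/γ) = 366.1 K; V₂ = V₁·(P₁/P₂)^(1/γ) = 198.7 L.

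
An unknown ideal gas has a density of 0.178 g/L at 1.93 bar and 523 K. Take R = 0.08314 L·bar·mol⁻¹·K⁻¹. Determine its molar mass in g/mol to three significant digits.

ρ = PM/(RT) ⇒ M = ρRT/P = (0.178 × 0.08314 × 523.0) / 1.93

M ≈ 4.01 g/mol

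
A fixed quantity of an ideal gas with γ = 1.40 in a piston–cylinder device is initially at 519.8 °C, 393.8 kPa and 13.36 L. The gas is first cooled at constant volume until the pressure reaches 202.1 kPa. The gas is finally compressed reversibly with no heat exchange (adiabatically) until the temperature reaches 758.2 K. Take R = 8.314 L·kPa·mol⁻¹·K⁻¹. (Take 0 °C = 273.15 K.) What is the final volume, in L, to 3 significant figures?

V₃ ≈ 2.82 L

Convert: T₁ = 792.9 K.
V constant ⇒ P ∝ T: V₂ = V₁; T₂ = T₁·(P₂/P₁) = 406.9 K.
Reversible adiabatic, γ = 1.40: P₃ = P₂·(T₃/T₂)^(γ/(γ−1)) = 1784 kPa; V₃ = V₂·(T₂/T₃)^(1/(γ−1)) = 2.820 L.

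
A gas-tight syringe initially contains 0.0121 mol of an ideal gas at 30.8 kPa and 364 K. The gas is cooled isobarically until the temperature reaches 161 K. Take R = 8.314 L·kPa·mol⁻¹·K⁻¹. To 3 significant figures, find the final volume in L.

From PV = nRT: V₁ = nRT₁/P₁ = 1.189 L.
P constant ⇒ V ∝ T: P₂ = P₁; V₂ = V₁·(T₂/T₁) = 0.5259 L.

V₂ ≈ 0.526 L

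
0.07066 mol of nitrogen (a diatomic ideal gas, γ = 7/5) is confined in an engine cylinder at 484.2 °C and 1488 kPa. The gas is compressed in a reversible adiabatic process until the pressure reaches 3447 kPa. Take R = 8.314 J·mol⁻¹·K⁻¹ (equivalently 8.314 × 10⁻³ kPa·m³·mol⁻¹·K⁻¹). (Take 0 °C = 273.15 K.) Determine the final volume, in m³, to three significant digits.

Convert: T₁ = 757.3 K.
From PV = nRT: V₁ = nRT₁/P₁ = 0.0002990 m³.
Adiabatic (γ = 7/5), T V^(γ−1) and P V^γ constant: T₂ = T₁·(P₂/P₁)^((γ−1)/γ) = 962.8 K; V₂ = V₁·(P₁/P₂)^(1/γ) = 0.0001641 m³.

V₂ ≈ 0.000164 m³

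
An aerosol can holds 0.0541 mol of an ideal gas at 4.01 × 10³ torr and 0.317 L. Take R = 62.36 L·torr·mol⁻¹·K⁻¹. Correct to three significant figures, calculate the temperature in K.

PV = nRT ⇒ T = PV/(nR) = (4.01e+03 × 0.317) / (0.0541 × 62.36)

T ≈ 377 K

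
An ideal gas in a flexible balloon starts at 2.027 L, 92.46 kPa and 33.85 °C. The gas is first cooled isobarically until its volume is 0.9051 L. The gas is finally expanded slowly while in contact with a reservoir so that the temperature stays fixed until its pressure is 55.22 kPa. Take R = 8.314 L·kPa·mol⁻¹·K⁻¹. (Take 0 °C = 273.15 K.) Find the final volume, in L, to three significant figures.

Convert: T₁ = 307.0 K.
Isobaric, so V/T is constant: P₂ = P₁; T₂ = T₁·(V₂/V₁) = 137.1 K.
Isothermal, so P V is constant: T₃ = T₂; V₃ = V₂·(P₂/P₃) = 1.515 L.

V₃ ≈ 1.52 L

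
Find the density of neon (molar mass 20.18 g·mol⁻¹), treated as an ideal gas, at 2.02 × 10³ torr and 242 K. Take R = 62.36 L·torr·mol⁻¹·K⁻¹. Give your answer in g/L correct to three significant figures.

ρ = PM/(RT) = (2.02e+03 × 20.18) / (62.36 × 242.0)

ρ ≈ 2.70 g/L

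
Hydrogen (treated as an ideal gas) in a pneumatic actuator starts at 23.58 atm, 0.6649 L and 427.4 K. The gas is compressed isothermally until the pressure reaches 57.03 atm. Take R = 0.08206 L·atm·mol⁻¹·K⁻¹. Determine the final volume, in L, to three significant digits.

V₂ ≈ 0.275 L

Isothermal, so P V is constant: T₂ = T₁; V₂ = V₁·(P₁/P₂) = 0.2749 L.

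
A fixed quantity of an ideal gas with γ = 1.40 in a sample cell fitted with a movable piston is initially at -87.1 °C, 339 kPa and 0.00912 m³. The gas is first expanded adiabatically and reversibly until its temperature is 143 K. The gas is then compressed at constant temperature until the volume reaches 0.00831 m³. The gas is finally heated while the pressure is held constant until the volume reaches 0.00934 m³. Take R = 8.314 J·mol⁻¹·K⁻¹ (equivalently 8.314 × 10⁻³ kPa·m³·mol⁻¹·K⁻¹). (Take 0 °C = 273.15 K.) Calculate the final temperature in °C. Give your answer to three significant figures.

Convert: T₁ = 186.0 K.
Adiabatic (γ = 1.40), T V^(γ−1) and P V^γ constant: P₂ = P₁·(T₂/T₁)^(γ/(γ−1)) = 134.9 kPa; V₂ = V₁·(T₁/T₂)^(1/(γ−1)) = 0.01761 m³.
Isothermal, so P V is constant: T₃ = T₂; P₃ = P₂·(V₂/V₃) = 286.0 kPa.
Isobaric, so V/T is constant: P₄ = P₃; T₄ = T₃·(V₄/V₃) = 160.7 K.

T₄ ≈ -112 °C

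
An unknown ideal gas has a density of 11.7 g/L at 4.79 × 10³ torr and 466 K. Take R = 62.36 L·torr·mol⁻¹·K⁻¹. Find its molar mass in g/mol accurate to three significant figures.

M ≈ 71.0 g/mol

ρ = PM/(RT) ⇒ M = ρRT/P = (11.7 × 62.36 × 466.0) / 4.79e+03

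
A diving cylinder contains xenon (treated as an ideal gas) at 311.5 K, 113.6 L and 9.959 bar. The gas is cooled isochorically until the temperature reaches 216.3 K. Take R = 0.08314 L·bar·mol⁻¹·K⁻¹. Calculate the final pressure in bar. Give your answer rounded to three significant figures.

Isochoric, so P/T is constant: V₂ = V₁; P₂ = P₁·(T₂/T₁) = 6.915 bar.

P₂ ≈ 6.92 bar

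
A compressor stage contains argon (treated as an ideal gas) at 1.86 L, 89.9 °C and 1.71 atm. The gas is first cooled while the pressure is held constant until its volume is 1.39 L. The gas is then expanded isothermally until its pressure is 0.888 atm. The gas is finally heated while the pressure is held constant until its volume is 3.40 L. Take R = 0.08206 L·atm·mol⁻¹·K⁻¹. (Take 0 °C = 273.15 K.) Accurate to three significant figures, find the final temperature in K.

T₄ ≈ 345 K

Convert: T₁ = 363.0 K.
P constant ⇒ V ∝ T: P₂ = P₁; T₂ = T₁·(V₂/V₁) = 271.3 K.
T constant ⇒ Boyle's law P V = const: T₃ = T₂; V₃ = V₂·(P₂/P₃) = 2.677 L.
P constant ⇒ V ∝ T: P₄ = P₃; T₄ = T₃·(V₄/V₃) = 344.6 K.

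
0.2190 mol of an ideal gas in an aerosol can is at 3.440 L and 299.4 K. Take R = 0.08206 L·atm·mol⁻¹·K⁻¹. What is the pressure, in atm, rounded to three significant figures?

P ≈ 1.56 atm

PV = nRT ⇒ P = nRT/V = (0.2190 × 0.08206 × 299.4) / 3.440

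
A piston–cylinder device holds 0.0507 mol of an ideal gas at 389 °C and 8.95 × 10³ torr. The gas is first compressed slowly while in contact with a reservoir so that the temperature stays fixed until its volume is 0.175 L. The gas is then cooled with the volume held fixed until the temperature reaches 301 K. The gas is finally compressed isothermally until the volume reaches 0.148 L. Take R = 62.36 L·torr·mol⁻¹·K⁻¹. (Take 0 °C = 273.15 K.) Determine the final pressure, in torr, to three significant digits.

P₄ ≈ 6.43e+03 torr

Convert: T₁ = 662.1 K.
From PV = nRT: V₁ = nRT₁/P₁ = 0.2339 L.
T constant ⇒ Boyle's law P V = const: T₂ = T₁; P₂ = P₁·(V₁/V₂) = 1.196e+04 torr.
V constant ⇒ P ∝ T: V₃ = V₂; P₃ = P₂·(T₃/T₂) = 5438 torr.
T constant ⇒ Boyle's law P V = const: T₄ = T₃; P₄ = P₃·(V₃/V₄) = 6430 torr.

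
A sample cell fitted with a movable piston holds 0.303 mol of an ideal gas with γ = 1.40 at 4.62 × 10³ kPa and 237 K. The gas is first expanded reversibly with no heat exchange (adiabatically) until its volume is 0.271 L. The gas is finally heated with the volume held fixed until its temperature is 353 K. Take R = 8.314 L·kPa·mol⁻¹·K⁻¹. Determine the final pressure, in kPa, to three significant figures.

From PV = nRT: V₁ = nRT₁/P₁ = 0.1292 L.
Reversible adiabatic, γ = 1.40: T₂ = T₁·(V₁/V₂)^(γ−1) = 176.2 K; P₂ = P₁·(V₁/V₂)^γ = 1638 kPa.
Isochoric, so P/T is constant: V₃ = V₂; P₃ = P₂·(T₃/T₂) = 3281 kPa.

P₃ ≈ 3.28e+03 kPa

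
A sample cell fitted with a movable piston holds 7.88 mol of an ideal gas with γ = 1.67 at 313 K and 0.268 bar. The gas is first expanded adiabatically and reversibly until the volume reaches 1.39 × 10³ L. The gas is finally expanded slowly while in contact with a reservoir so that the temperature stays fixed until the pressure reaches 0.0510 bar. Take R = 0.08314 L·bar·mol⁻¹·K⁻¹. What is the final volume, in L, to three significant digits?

From PV = nRT: V₁ = nRT₁/P₁ = 765.1 L.
Reversible adiabatic, γ = 1.67: T₂ = T₁·(V₁/V₂)^(γ−1) = 209.8 K; P₂ = P₁·(V₁/V₂)^γ = 0.09889 bar.
T constant ⇒ Boyle's law P V = const: T₃ = T₂; V₃ = V₂·(P₂/P₃) = 2695 L.

V₃ ≈ 2.70e+03 L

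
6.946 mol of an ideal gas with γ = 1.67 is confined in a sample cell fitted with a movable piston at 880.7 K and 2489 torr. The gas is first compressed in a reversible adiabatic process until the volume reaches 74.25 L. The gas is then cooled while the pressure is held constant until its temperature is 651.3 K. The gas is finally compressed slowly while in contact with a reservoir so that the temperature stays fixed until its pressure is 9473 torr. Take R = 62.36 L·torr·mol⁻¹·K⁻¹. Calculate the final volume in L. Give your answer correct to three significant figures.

V₄ ≈ 29.8 L

From PV = nRT: V₁ = nRT₁/P₁ = 153.3 L.
Adiabatic (γ = 1.67), T V^(γ−1) and P V^γ constant: T₂ = T₁·(V₁/V₂)^(γ−1) = 1431 K; P₂ = P₁·(V₁/V₂)^γ = 8349 torr.
Isobaric, so V/T is constant: P₃ = P₂; V₃ = V₂·(T₃/T₂) = 33.79 L.
T constant ⇒ Boyle's law P V = const: T₄ = T₃; V₄ = V₃·(P₃/P₄) = 29.78 L.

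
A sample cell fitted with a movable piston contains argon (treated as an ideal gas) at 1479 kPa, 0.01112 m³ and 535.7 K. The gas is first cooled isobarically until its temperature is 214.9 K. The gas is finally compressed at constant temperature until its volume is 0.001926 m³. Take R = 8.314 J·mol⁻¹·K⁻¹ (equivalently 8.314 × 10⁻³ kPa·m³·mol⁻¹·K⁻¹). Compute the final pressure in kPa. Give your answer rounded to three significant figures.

P₃ ≈ 3.43e+03 kPa

Isobaric, so V/T is constant: P₂ = P₁; V₂ = V₁·(T₂/T₁) = 0.004461 m³.
T constant ⇒ Boyle's law P V = const: T₃ = T₂; P₃ = P₂·(V₂/V₃) = 3426 kPa.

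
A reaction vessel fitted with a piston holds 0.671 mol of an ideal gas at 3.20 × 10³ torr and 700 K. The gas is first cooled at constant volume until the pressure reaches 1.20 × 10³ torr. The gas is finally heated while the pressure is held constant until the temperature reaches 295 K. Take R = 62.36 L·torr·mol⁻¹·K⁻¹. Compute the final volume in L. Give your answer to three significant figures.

V₃ ≈ 10.3 L

From PV = nRT: V₁ = nRT₁/P₁ = 9.153 L.
V constant ⇒ P ∝ T: V₂ = V₁; T₂ = T₁·(P₂/P₁) = 262.5 K.
Isobaric, so V/T is constant: P₃ = P₂; V₃ = V₂·(T₃/T₂) = 10.29 L.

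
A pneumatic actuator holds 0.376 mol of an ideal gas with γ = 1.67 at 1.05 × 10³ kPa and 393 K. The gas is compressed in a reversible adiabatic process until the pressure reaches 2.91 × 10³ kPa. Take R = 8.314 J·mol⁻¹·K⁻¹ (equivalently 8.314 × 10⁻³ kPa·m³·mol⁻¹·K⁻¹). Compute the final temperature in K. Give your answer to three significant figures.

From PV = nRT: V₁ = nRT₁/P₁ = 0.001170 m³.
Adiabatic (γ = 1.67), T V^(γ−1) and P V^γ constant: T₂ = T₁·(P₂/P₁)^((γ−1)/γ) = 591.6 K; V₂ = V₁·(P₁/P₂)^(1/γ) = 0.0006355 m³.

T₂ ≈ 592 K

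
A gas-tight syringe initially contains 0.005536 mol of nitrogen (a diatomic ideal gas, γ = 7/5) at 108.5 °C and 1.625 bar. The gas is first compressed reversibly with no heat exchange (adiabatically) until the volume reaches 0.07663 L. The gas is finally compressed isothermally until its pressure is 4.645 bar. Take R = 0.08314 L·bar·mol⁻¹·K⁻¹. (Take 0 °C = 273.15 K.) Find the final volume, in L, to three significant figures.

V₃ ≈ 0.0434 L

Convert: T₁ = 381.6 K.
From PV = nRT: V₁ = nRT₁/P₁ = 0.1081 L.
Adiabatic (γ = 7/5), T V^(γ−1) and P V^γ constant: T₂ = T₁·(V₁/V₂)^(γ−1) = 438.0 K; P₂ = P₁·(V₁/V₂)^γ = 2.631 bar.
Isothermal, so P V is constant: T₃ = T₂; V₃ = V₂·(P₂/P₃) = 0.04340 L.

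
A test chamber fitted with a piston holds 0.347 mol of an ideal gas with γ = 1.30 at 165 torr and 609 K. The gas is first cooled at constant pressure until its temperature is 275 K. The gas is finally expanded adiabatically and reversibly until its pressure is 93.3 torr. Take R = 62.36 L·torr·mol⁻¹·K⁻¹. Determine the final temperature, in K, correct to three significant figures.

From PV = nRT: V₁ = nRT₁/P₁ = 79.87 L.
P constant ⇒ V ∝ T: P₂ = P₁; V₂ = V₁·(T₂/T₁) = 36.06 L.
Reversible adiabatic, γ = 1.30: T₃ = T₂·(P₃/P₂)^((γ−1)/γ) = 241.1 K; V₃ = V₂·(P₂/P₃)^(1/γ) = 55.92 L.

T₃ ≈ 241 K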